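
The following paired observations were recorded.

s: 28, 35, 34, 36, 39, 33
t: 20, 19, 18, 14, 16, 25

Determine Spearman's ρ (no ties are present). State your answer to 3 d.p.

-0.829

Rank s: 1, 4, 3, 5, 6, 2
Rank t: 5, 4, 3, 1, 2, 6
d = rank(s) − rank(t): -4, 0, 0, 4, 4, -4; Σd² = 64
ρ = 1 − 6Σd² / [n(n²−1)] = 1 − 6×64 / (6×35) = 1 − 384/210 ≈ -0.829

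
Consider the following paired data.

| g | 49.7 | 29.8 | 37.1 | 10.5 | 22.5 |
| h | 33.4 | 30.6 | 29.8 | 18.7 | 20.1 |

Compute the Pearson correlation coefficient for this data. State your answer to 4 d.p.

n = 5, Σg = 149.6, Σh = 132.6, Σg² = 5351.04, Σh² = 3693.66, Σgh = 4326.04
nΣgh − ΣgΣh = 21630.2 − 19836.96 = 1793.24
nΣg² − (Σg)² = 26755.2 − 22380.16 = 4375.04; nΣh² − (Σh)² = 18468.3 − 17582.76 = 885.54
r = 1793.24 / √(4375.04 × 885.54) = 1793.24 / 1968.3173 ≈ 0.9111

0.9111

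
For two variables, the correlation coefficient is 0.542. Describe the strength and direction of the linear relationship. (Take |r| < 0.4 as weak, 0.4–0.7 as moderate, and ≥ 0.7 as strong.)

r = 0.542 > 0 so the relationship is positive.
|r| = 0.542, which falls in the moderate range.

moderate positive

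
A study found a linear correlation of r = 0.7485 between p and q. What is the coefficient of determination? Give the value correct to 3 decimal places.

0.560

r² = (0.7485)² = 0.560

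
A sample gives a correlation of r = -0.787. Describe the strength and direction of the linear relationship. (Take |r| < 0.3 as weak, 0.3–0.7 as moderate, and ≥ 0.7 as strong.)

r = -0.787 < 0 so the relationship is negative.
|r| = 0.787, which falls in the strong range.

strong negative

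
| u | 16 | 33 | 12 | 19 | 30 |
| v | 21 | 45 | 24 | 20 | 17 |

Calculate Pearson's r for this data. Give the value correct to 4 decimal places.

0.5021

n = 5, Σu = 110, Σv = 127, Σu² = 2750, Σv² = 3731, Σuv = 2999
nΣuv − ΣuΣv = 14995 − 13970 = 1025
nΣu² − (Σu)² = 13750 − 12100 = 1650; nΣv² − (Σv)² = 18655 − 16129 = 2526
r = 1025 / √(1650 × 2526) = 1025 / 2041.5435 ≈ 0.5021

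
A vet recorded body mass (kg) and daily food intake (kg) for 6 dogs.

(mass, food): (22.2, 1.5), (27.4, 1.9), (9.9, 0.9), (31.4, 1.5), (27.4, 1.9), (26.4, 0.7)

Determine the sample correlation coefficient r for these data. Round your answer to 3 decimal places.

n = 6, Σx = 144.7, Σy = 8.4, Σx² = 3775.29, Σy² = 13.02, Σxy = 211.91
nΣxy − ΣxΣy = 1271.46 − 1215.48 = 55.98
nΣx² − (Σx)² = 22651.74 − 20938.09 = 1713.65; nΣy² − (Σy)² = 78.12 − 70.56 = 7.56
r = 55.98 / √(1713.65 × 7.56) = 55.98 / 113.8209 ≈ 0.492

0.492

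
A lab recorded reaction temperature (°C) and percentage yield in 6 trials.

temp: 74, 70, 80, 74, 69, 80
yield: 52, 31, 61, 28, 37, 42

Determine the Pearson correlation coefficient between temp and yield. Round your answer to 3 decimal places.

n = 6, Σx = 447, Σy = 251, Σx² = 33413, Σy² = 11303, Σxy = 18883
nΣxy − ΣxΣy = 113298 − 112197 = 1101
nΣx² − (Σx)² = 200478 − 199809 = 669; nΣy² − (Σy)² = 67818 − 63001 = 4817
r = 1101 / √(669 × 4817) = 1101 / 1795.1526 ≈ 0.613

0.613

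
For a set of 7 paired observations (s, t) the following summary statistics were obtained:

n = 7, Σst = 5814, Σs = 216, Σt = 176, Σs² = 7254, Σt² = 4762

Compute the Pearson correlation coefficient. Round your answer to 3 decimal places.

r = (nΣst − ΣsΣt) / √[(nΣs² − (Σs)²)(nΣt² − (Σt)²)]
Numerator: 7×5814 − 216×176 = 2682
Denominator: √[(50778 − 46656)(33334 − 30976)] = √[4122 × 2358] = 3117.6395
r = 2682 / 3117.6395 ≈ 0.860

0.860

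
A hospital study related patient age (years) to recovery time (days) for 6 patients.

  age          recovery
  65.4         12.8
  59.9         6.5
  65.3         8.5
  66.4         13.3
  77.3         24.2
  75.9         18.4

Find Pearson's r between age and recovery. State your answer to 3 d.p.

0.949

n = 6, Σx = 410.2, Σy = 83.7, Σx² = 28274.32, Σy² = 1379.43, Σxy = 5931.86
nΣxy − ΣxΣy = 35591.16 − 34333.74 = 1257.42
nΣx² − (Σx)² = 169645.92 − 168264.04 = 1381.88; nΣy² − (Σy)² = 8276.58 − 7005.69 = 1270.89
r = 1257.42 / √(1381.88 × 1270.89) = 1257.42 / 1325.2236 ≈ 0.949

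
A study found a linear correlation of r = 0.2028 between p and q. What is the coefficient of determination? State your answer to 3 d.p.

r² = (0.2028)² = 0.041

0.041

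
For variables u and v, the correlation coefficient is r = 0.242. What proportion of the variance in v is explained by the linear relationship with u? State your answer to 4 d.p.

r² = (0.242)² = 0.0586

0.0586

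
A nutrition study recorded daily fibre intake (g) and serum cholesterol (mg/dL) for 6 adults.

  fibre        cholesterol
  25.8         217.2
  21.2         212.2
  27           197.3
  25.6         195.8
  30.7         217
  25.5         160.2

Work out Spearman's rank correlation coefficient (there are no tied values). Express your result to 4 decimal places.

0.4286

Rank fibre: 4, 1, 5, 3, 6, 2
Rank cholesterol: 6, 4, 3, 2, 5, 1
d = rank(fibre) − rank(cholesterol): -2, -3, 2, 1, 1, 1; Σd² = 20
ρ = 1 − 6Σd² / [n(n²−1)] = 1 − 6×20 / (6×35) = 1 − 120/210 ≈ 0.4286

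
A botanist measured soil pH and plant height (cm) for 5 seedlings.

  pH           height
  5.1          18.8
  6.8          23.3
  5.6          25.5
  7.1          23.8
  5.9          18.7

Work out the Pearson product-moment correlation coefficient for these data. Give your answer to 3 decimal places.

n = 5, Σx = 30.5, Σy = 110.1, Σx² = 188.83, Σy² = 2462.71, Σxy = 676.43
nΣxy − ΣxΣy = 3382.15 − 3358.05 = 24.1
nΣx² − (Σx)² = 944.15 − 930.25 = 13.9; nΣy² − (Σy)² = 12313.55 − 12122.01 = 191.54
r = 24.1 / √(13.9 × 191.54) = 24.1 / 51.5985 ≈ 0.467

0.467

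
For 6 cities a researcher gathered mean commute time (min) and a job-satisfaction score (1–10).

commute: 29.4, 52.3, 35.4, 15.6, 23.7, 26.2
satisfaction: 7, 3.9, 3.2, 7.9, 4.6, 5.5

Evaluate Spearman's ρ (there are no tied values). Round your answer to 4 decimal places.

Rank commute: 4, 6, 5, 1, 2, 3
Rank satisfaction: 5, 2, 1, 6, 3, 4
d = rank(commute) − rank(satisfaction): -1, 4, 4, -5, -1, -1; Σd² = 60
ρ = 1 − 6Σd² / [n(n²−1)] = 1 − 6×60 / (6×35) = 1 − 360/210 ≈ -0.7143

-0.7143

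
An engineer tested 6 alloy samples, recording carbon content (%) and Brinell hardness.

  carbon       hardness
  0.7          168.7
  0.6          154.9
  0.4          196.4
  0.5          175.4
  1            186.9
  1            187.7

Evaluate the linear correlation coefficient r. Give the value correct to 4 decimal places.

0.1514

n = 6, Σx = 4.2, Σy = 1070, Σx² = 3.26, Σy² = 191954.72, Σxy = 751.89
nΣxy − ΣxΣy = 4511.34 − 4494 = 17.34
nΣx² − (Σx)² = 19.56 − 17.64 = 1.92; nΣy² − (Σy)² = 1151728.32 − 1144900 = 6828.32
r = 17.34 / √(1.92 × 6828.32) = 17.34 / 114.5005 ≈ 0.1514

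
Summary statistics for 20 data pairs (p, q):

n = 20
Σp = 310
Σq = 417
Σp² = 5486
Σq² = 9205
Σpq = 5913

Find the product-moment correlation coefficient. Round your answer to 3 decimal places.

r = (nΣpq − ΣpΣq) / √[(nΣp² − (Σp)²)(nΣq² − (Σq)²)]
Numerator: 20×5913 − 310×417 = -11010
Denominator: √[(109720 − 96100)(184100 − 173889)] = √[13620 × 10211] = 11792.9564
r = -11010 / 11792.9564 ≈ -0.934

-0.934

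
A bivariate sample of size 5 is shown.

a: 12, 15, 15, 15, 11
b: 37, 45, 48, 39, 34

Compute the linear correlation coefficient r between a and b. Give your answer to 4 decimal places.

0.8267

n = 5, Σa = 68, Σb = 203, Σa² = 940, Σb² = 8375, Σab = 2798
nΣab − ΣaΣb = 13990 − 13804 = 186
nΣa² − (Σa)² = 4700 − 4624 = 76; nΣb² − (Σb)² = 41875 − 41209 = 666
r = 186 / √(76 × 666) = 186 / 224.9800 ≈ 0.8267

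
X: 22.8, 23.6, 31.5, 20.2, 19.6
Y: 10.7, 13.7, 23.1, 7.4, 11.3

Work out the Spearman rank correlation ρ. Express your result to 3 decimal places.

0.700

Rank X: 3, 4, 5, 2, 1
Rank Y: 2, 4, 5, 1, 3
d = rank(X) − rank(Y): 1, 0, 0, 1, -2; Σd² = 6
ρ = 1 − 6Σd² / [n(n²−1)] = 1 − 6×6 / (5×24) = 1 − 36/120 ≈ 0.700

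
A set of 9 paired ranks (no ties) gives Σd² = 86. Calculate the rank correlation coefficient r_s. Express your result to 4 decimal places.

0.2833

ρ = 1 − 6Σd² / [n(n²−1)] = 1 − 6×86 / (9×80)
  = 1 − 516/720 = 1 − 0.71667 ≈ 0.2833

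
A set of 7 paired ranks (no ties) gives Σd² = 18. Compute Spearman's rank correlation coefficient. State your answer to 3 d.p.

0.679

ρ = 1 − 6Σd² / [n(n²−1)] = 1 − 6×18 / (7×48)
  = 1 − 108/336 = 1 − 0.3214 ≈ 0.679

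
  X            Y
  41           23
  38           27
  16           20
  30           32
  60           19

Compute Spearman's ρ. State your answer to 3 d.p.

-0.400

Rank X: 4, 3, 1, 2, 5
Rank Y: 3, 4, 2, 5, 1
d = rank(X) − rank(Y): 1, -1, -1, -3, 4; Σd² = 28
ρ = 1 − 6Σd² / [n(n²−1)] = 1 − 6×28 / (5×24) = 1 − 168/120 ≈ -0.400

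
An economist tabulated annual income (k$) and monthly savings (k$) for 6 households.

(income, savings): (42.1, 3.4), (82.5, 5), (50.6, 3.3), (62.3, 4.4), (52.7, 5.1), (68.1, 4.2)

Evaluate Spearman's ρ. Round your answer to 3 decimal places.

0.543

Rank income: 1, 6, 2, 4, 3, 5
Rank savings: 2, 5, 1, 4, 6, 3
d = rank(income) − rank(savings): -1, 1, 1, 0, -3, 2; Σd² = 16
ρ = 1 − 6Σd² / [n(n²−1)] = 1 − 6×16 / (6×35) = 1 − 96/210 ≈ 0.543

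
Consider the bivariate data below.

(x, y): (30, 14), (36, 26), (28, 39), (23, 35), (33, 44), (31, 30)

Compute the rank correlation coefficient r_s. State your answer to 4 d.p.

Rank x: 3, 6, 2, 1, 5, 4
Rank y: 1, 2, 5, 4, 6, 3
d = rank(x) − rank(y): 2, 4, -3, -3, -1, 1; Σd² = 40
ρ = 1 − 6Σd² / [n(n²−1)] = 1 − 6×40 / (6×35) = 1 − 240/210 ≈ -0.1429

-0.1429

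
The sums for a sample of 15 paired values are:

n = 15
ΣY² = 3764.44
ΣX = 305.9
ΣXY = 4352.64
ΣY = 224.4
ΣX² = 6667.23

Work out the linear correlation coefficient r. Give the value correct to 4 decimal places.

r = (nΣXY − ΣXΣY) / √[(nΣX² − (ΣX)²)(nΣY² − (ΣY)²)]
Numerator: 15×4352.64 − 305.9×224.4 = -3354.36
Denominator: √[(100008.45 − 93574.81)(56466.6 − 50355.36)] = √[6433.64 × 6111.24] = 6270.3683
r = -3354.36 / 6270.3683 ≈ -0.5350

-0.5350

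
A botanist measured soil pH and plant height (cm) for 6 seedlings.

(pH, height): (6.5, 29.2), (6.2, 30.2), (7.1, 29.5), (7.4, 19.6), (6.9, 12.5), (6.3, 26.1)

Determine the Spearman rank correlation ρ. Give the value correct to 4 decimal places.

Rank pH: 3, 1, 5, 6, 4, 2
Rank height: 4, 6, 5, 2, 1, 3
d = rank(pH) − rank(height): -1, -5, 0, 4, 3, -1; Σd² = 52
ρ = 1 − 6Σd² / [n(n²−1)] = 1 − 6×52 / (6×35) = 1 − 312/210 ≈ -0.4857

-0.4857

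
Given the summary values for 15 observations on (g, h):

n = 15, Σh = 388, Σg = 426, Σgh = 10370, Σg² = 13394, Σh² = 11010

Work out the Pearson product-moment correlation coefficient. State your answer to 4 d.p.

-0.5780

r = (nΣgh − ΣgΣh) / √[(nΣg² − (Σg)²)(nΣh² − (Σh)²)]
Numerator: 15×10370 − 426×388 = -9738
Denominator: √[(200910 − 181476)(165150 − 150544)] = √[19434 × 14606] = 16847.9377
r = -9738 / 16847.9377 ≈ -0.5780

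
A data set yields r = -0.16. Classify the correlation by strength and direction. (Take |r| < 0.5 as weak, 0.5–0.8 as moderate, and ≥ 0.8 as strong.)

r = -0.16 < 0 so the relationship is negative.
|r| = 0.16, which falls in the weak range.

weak negative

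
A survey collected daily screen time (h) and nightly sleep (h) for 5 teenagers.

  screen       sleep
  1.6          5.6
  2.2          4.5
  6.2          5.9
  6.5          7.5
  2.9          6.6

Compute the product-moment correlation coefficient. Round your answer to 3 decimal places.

0.633

n = 5, Σx = 19.4, Σy = 30.1, Σx² = 96.5, Σy² = 186.23, Σxy = 123.33
nΣxy − ΣxΣy = 616.65 − 583.94 = 32.71
nΣx² − (Σx)² = 482.5 − 376.36 = 106.14; nΣy² − (Σy)² = 931.15 − 906.01 = 25.14
r = 32.71 / √(106.14 × 25.14) = 32.71 / 51.6562 ≈ 0.633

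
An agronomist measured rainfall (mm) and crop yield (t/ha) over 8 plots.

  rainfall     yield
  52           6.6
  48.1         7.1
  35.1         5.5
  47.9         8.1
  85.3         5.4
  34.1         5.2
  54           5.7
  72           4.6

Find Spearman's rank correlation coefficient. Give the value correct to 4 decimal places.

Rank rainfall: 5, 4, 2, 3, 8, 1, 6, 7
Rank yield: 6, 7, 4, 8, 3, 2, 5, 1
d = rank(rainfall) − rank(yield): -1, -3, -2, -5, 5, -1, 1, 6; Σd² = 102
ρ = 1 − 6Σd² / [n(n²−1)] = 1 − 6×102 / (8×63) = 1 − 612/504 ≈ -0.2143

-0.2143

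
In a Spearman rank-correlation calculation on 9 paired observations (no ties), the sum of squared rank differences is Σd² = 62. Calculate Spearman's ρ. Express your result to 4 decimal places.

ρ = 1 − 6Σd² / [n(n²−1)] = 1 − 6×62 / (9×80)
  = 1 − 372/720 = 1 − 0.51667 ≈ 0.4833

0.4833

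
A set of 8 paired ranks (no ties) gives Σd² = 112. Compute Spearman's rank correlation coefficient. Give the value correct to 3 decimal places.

-0.333

ρ = 1 − 6Σd² / [n(n²−1)] = 1 − 6×112 / (8×63)
  = 1 − 672/504 = 1 − 1.3333 ≈ -0.333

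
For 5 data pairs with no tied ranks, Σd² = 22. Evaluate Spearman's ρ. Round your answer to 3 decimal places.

ρ = 1 − 6Σd² / [n(n²−1)] = 1 − 6×22 / (5×24)
  = 1 − 132/120 = 1 − 1.1000 ≈ -0.100

-0.100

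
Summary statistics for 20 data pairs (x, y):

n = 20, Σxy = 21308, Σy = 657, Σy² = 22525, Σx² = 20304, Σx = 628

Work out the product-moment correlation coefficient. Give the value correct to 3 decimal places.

0.913

r = (nΣxy − ΣxΣy) / √[(nΣx² − (Σx)²)(nΣy² − (Σy)²)]
Numerator: 20×21308 − 628×657 = 13564
Denominator: √[(406080 − 394384)(450500 − 431649)] = √[11696 × 18851] = 14848.6126
r = 13564 / 14848.6126 ≈ 0.913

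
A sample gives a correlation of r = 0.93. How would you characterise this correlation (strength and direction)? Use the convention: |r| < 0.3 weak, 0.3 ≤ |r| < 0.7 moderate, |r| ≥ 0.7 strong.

r = 0.93 > 0 so the relationship is positive.
|r| = 0.93, which falls in the strong range.

strong positive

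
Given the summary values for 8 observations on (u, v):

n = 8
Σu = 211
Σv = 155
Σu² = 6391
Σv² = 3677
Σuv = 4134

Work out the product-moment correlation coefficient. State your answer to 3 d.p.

0.061

r = (nΣuv − ΣuΣv) / √[(nΣu² − (Σu)²)(nΣv² − (Σv)²)]
Numerator: 8×4134 − 211×155 = 367
Denominator: √[(51128 − 44521)(29416 − 24025)] = √[6607 × 5391] = 5968.1100
r = 367 / 5968.1100 ≈ 0.061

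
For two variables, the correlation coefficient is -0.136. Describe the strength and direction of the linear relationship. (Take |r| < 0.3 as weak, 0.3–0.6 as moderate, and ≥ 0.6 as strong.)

weak negative

r = -0.136 < 0 so the relationship is negative.
|r| = 0.136, which falls in the weak range.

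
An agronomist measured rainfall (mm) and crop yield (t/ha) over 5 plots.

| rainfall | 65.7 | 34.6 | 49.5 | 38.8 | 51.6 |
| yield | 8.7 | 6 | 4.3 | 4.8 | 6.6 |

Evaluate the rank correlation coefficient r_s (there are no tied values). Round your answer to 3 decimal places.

Rank rainfall: 5, 1, 3, 2, 4
Rank yield: 5, 3, 1, 2, 4
d = rank(rainfall) − rank(yield): 0, -2, 2, 0, 0; Σd² = 8
ρ = 1 − 6Σd² / [n(n²−1)] = 1 − 6×8 / (5×24) = 1 − 48/120 ≈ 0.600

0.600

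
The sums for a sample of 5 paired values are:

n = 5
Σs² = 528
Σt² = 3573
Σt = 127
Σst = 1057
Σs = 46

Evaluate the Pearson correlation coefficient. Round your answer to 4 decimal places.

r = (nΣst − ΣsΣt) / √[(nΣs² − (Σs)²)(nΣt² − (Σt)²)]
Numerator: 5×1057 − 46×127 = -557
Denominator: √[(2640 − 2116)(17865 − 16129)] = √[524 × 1736] = 953.7631
r = -557 / 953.7631 ≈ -0.5840

-0.5840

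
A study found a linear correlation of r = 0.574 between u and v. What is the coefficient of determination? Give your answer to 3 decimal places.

r² = (0.574)² = 0.329

0.329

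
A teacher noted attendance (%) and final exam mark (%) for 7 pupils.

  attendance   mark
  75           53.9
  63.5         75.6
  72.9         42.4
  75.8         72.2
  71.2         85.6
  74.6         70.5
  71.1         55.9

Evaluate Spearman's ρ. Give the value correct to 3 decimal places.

Rank attendance: 6, 1, 4, 7, 3, 5, 2
Rank mark: 2, 6, 1, 5, 7, 4, 3
d = rank(attendance) − rank(mark): 4, -5, 3, 2, -4, 1, -1; Σd² = 72
ρ = 1 − 6Σd² / [n(n²−1)] = 1 − 6×72 / (7×48) = 1 − 432/336 ≈ -0.286

-0.286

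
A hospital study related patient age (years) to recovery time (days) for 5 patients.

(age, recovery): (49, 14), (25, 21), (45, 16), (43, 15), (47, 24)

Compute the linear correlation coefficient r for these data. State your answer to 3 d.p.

n = 5, Σx = 209, Σy = 90, Σx² = 9109, Σy² = 1694, Σxy = 3704
nΣxy − ΣxΣy = 18520 − 18810 = -290
nΣx² − (Σx)² = 45545 − 43681 = 1864; nΣy² − (Σy)² = 8470 − 8100 = 370
r = -290 / √(1864 × 370) = -290 / 830.4697 ≈ -0.349

-0.349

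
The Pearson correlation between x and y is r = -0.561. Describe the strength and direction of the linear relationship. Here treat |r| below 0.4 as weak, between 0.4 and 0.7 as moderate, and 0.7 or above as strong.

r = -0.561 < 0 so the relationship is negative.
|r| = 0.561, which falls in the moderate range.

moderate negative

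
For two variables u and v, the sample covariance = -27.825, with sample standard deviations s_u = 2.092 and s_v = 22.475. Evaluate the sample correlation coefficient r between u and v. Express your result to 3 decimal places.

-0.592

r = Cov(u,v) / (s_u · s_v) = -27.825 / (2.092 × 22.475)
  = -27.825 / 47.0177 ≈ -0.592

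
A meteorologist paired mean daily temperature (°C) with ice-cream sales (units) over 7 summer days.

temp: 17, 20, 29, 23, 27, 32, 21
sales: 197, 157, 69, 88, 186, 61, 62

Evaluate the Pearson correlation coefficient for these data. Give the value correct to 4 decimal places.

n = 7, Σx = 169, Σy = 820, Σx² = 4253, Σy² = 118124, Σxy = 18790
nΣxy − ΣxΣy = 131530 − 138580 = -7050
nΣx² − (Σx)² = 29771 − 28561 = 1210; nΣy² − (Σy)² = 826868 − 672400 = 154468
r = -7050 / √(1210 × 154468) = -7050 / 13671.3672 ≈ -0.5157

-0.5157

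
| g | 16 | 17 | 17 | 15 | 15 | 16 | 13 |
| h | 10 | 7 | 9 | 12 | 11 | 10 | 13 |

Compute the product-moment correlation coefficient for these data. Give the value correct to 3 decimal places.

-0.914

n = 7, Σg = 109, Σh = 72, Σg² = 1709, Σh² = 764, Σgh = 1106
nΣgh − ΣgΣh = 7742 − 7848 = -106
nΣg² − (Σg)² = 11963 − 11881 = 82; nΣh² − (Σh)² = 5348 − 5184 = 164
r = -106 / √(82 × 164) = -106 / 115.9655 ≈ -0.914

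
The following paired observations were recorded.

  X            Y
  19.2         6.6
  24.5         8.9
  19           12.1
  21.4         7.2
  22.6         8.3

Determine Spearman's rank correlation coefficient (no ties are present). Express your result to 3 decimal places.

Rank X: 2, 5, 1, 3, 4
Rank Y: 1, 4, 5, 2, 3
d = rank(X) − rank(Y): 1, 1, -4, 1, 1; Σd² = 20
ρ = 1 − 6Σd² / [n(n²−1)] = 1 − 6×20 / (5×24) = 1 − 120/120 ≈ 0.000

0.000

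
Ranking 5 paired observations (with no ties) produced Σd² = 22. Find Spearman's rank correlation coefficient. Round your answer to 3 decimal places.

-0.100

ρ = 1 − 6Σd² / [n(n²−1)] = 1 − 6×22 / (5×24)
  = 1 − 132/120 = 1 − 1.1000 ≈ -0.100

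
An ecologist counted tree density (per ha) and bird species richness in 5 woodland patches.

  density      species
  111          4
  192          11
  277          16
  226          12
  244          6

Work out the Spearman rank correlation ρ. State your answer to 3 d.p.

0.700

Rank density: 1, 2, 5, 3, 4
Rank species: 1, 3, 5, 4, 2
d = rank(density) − rank(species): 0, -1, 0, -1, 2; Σd² = 6
ρ = 1 − 6Σd² / [n(n²−1)] = 1 − 6×6 / (5×24) = 1 − 36/120 ≈ 0.700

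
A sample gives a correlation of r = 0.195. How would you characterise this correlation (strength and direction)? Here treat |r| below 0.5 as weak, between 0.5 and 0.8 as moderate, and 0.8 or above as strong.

weak positive

r = 0.195 > 0 so the relationship is positive.
|r| = 0.195, which falls in the weak range.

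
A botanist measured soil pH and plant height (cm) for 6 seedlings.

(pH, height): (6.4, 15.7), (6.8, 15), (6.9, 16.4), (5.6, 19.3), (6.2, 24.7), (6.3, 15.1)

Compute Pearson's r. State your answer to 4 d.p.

-0.4700

n = 6, Σx = 38.2, Σy = 106.2, Σx² = 244.3, Σy² = 1951.04, Σxy = 671.99
nΣxy − ΣxΣy = 4031.94 − 4056.84 = -24.9
nΣx² − (Σx)² = 1465.8 − 1459.24 = 6.56; nΣy² − (Σy)² = 11706.24 − 11278.44 = 427.8
r = -24.9 / √(6.56 × 427.8) = -24.9 / 52.9752 ≈ -0.4700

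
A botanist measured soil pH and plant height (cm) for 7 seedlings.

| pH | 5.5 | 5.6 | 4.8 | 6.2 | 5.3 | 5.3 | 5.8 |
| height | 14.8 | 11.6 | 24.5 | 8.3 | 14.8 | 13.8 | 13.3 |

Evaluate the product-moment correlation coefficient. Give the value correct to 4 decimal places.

-0.9061

n = 7, Σx = 38.5, Σy = 101.1, Σx² = 212.91, Σy² = 1609.11, Σxy = 544.14
nΣxy − ΣxΣy = 3808.98 − 3892.35 = -83.37
nΣx² − (Σx)² = 1490.37 − 1482.25 = 8.12; nΣy² − (Σy)² = 11263.77 − 10221.21 = 1042.56
r = -83.37 / √(8.12 × 1042.56) = -83.37 / 92.0086 ≈ -0.9061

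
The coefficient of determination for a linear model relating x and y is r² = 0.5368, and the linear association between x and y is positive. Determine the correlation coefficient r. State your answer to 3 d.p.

0.733

|r| = √0.5368 = 0.733
The association is positive, so r = 0.733.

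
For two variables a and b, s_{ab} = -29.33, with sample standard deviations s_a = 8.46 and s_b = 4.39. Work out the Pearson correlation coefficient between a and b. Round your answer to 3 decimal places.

r = Cov(a,b) / (s_a · s_b) = -29.33 / (8.46 × 4.39)
  = -29.33 / 37.1394 ≈ -0.790

-0.790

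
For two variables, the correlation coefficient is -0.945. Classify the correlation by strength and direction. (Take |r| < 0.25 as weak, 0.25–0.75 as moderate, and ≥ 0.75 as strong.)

strong negative

r = -0.945 < 0 so the relationship is negative.
|r| = 0.945, which falls in the strong range.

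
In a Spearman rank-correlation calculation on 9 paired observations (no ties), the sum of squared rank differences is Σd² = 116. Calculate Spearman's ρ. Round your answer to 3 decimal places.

ρ = 1 − 6Σd² / [n(n²−1)] = 1 − 6×116 / (9×80)
  = 1 − 696/720 = 1 − 0.9667 ≈ 0.033

0.033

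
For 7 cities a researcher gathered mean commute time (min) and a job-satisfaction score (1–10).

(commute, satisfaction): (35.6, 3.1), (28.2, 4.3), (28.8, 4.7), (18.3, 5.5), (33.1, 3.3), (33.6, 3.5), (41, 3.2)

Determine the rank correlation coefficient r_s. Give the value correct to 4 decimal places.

Rank commute: 6, 2, 3, 1, 4, 5, 7
Rank satisfaction: 1, 5, 6, 7, 3, 4, 2
d = rank(commute) − rank(satisfaction): 5, -3, -3, -6, 1, 1, 5; Σd² = 106
ρ = 1 − 6Σd² / [n(n²−1)] = 1 − 6×106 / (7×48) = 1 − 636/336 ≈ -0.8929

-0.8929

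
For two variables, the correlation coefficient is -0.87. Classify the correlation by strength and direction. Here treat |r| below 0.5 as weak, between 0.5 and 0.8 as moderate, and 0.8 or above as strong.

r = -0.87 < 0 so the relationship is negative.
|r| = 0.87, which falls in the strong range.

strong negative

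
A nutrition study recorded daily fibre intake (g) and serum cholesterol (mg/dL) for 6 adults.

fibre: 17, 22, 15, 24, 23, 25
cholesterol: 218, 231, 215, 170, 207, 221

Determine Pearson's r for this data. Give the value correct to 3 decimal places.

-0.286

n = 6, Σx = 126, Σy = 1262, Σx² = 2728, Σy² = 267700, Σxy = 26379
nΣxy − ΣxΣy = 158274 − 159012 = -738
nΣx² − (Σx)² = 16368 − 15876 = 492; nΣy² − (Σy)² = 1606200 − 1592644 = 13556
r = -738 / √(492 × 13556) = -738 / 2582.5476 ≈ -0.286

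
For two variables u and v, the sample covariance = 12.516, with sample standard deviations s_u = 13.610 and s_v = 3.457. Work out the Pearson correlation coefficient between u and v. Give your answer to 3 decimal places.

0.266

r = Cov(u,v) / (s_u · s_v) = 12.516 / (13.610 × 3.457)
  = 12.516 / 47.0498 ≈ 0.266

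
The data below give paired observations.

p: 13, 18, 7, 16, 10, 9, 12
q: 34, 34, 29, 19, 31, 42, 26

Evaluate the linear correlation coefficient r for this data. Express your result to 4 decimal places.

-0.2955

n = 7, Σp = 85, Σq = 215, Σp² = 1123, Σq² = 6915, Σpq = 2561
nΣpq − ΣpΣq = 17927 − 18275 = -348
nΣp² − (Σp)² = 7861 − 7225 = 636; nΣq² − (Σq)² = 48405 − 46225 = 2180
r = -348 / √(636 × 2180) = -348 / 1177.4889 ≈ -0.2955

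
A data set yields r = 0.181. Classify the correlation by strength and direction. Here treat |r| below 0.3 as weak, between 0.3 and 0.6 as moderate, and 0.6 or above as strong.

r = 0.181 > 0 so the relationship is positive.
|r| = 0.181, which falls in the weak range.

weak positive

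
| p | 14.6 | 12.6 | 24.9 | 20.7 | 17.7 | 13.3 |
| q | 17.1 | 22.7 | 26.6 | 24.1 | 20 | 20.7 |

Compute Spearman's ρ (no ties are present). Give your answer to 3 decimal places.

Rank p: 3, 1, 6, 5, 4, 2
Rank q: 1, 4, 6, 5, 2, 3
d = rank(p) − rank(q): 2, -3, 0, 0, 2, -1; Σd² = 18
ρ = 1 − 6Σd² / [n(n²−1)] = 1 − 6×18 / (6×35) = 1 − 108/210 ≈ 0.486

0.486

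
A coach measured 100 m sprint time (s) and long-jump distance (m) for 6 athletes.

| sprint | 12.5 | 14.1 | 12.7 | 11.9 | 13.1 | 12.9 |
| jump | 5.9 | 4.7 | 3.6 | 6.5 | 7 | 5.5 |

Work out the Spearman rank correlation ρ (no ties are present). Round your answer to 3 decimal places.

Rank sprint: 2, 6, 3, 1, 5, 4
Rank jump: 4, 2, 1, 5, 6, 3
d = rank(sprint) − rank(jump): -2, 4, 2, -4, -1, 1; Σd² = 42
ρ = 1 − 6Σd² / [n(n²−1)] = 1 − 6×42 / (6×35) = 1 − 252/210 ≈ -0.200

-0.200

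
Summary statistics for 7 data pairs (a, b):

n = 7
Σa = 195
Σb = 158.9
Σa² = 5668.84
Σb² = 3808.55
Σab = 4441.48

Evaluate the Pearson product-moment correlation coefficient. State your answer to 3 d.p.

0.069

r = (nΣab − ΣaΣb) / √[(nΣa² − (Σa)²)(nΣb² − (Σb)²)]
Numerator: 7×4441.48 − 195×158.9 = 104.86
Denominator: √[(39681.88 − 38025)(26659.85 − 25249.21)] = √[1656.88 × 1410.64] = 1528.8104
r = 104.86 / 1528.8104 ≈ 0.069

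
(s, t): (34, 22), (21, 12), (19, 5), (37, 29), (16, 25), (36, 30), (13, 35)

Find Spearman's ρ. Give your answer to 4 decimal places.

0.0000

Rank s: 5, 4, 3, 7, 2, 6, 1
Rank t: 3, 2, 1, 5, 4, 6, 7
d = rank(s) − rank(t): 2, 2, 2, 2, -2, 0, -6; Σd² = 56
ρ = 1 − 6Σd² / [n(n²−1)] = 1 − 6×56 / (7×48) = 1 − 336/336 ≈ 0.0000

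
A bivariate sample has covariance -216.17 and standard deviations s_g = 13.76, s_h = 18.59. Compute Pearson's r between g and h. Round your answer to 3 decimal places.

-0.845

r = Cov(g,h) / (s_g · s_h) = -216.17 / (13.76 × 18.59)
  = -216.17 / 255.7984 ≈ -0.845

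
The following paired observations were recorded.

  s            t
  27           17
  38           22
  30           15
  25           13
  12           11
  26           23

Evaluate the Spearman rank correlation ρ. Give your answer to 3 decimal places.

0.600

Rank s: 4, 6, 5, 2, 1, 3
Rank t: 4, 5, 3, 2, 1, 6
d = rank(s) − rank(t): 0, 1, 2, 0, 0, -3; Σd² = 14
ρ = 1 − 6Σd² / [n(n²−1)] = 1 − 6×14 / (6×35) = 1 − 84/210 ≈ 0.600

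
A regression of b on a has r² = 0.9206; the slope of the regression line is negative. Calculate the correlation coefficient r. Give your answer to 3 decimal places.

|r| = √0.9206 = 0.959
The association is negative, so r = −0.959.

-0.959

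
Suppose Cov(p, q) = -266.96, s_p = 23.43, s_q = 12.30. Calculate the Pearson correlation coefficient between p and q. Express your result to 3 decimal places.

-0.926

r = Cov(p,q) / (s_p · s_q) = -266.96 / (23.43 × 12.30)
  = -266.96 / 288.1890 ≈ -0.926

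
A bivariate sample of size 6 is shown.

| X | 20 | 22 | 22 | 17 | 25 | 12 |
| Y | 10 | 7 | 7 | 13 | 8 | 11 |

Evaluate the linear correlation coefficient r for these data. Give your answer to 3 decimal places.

n = 6, ΣX = 118, ΣY = 56, ΣX² = 2426, ΣY² = 552, ΣXY = 1061
nΣXY − ΣXΣY = 6366 − 6608 = -242
nΣX² − (ΣX)² = 14556 − 13924 = 632; nΣY² − (ΣY)² = 3312 − 3136 = 176
r = -242 / √(632 × 176) = -242 / 333.5146 ≈ -0.726

-0.726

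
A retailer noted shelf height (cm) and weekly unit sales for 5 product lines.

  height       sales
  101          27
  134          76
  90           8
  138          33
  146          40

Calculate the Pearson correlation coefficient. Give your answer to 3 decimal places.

0.655

n = 5, Σx = 609, Σy = 184, Σx² = 76617, Σy² = 9258, Σxy = 24025
nΣxy − ΣxΣy = 120125 − 112056 = 8069
nΣx² − (Σx)² = 383085 − 370881 = 12204; nΣy² − (Σy)² = 46290 − 33856 = 12434
r = 8069 / √(12204 × 12434) = 8069 / 12318.4632 ≈ 0.655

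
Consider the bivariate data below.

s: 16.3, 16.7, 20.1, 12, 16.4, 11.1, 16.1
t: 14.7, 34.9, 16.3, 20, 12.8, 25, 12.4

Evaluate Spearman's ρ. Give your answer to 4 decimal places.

-0.0357

Rank s: 4, 6, 7, 2, 5, 1, 3
Rank t: 3, 7, 4, 5, 2, 6, 1
d = rank(s) − rank(t): 1, -1, 3, -3, 3, -5, 2; Σd² = 58
ρ = 1 − 6Σd² / [n(n²−1)] = 1 − 6×58 / (7×48) = 1 − 348/336 ≈ -0.0357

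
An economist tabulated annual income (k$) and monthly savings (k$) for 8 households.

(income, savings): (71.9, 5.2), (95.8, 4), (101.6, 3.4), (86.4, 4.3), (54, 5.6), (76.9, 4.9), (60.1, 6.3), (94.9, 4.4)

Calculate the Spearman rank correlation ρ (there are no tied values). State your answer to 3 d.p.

Rank income: 3, 7, 8, 5, 1, 4, 2, 6
Rank savings: 6, 2, 1, 3, 7, 5, 8, 4
d = rank(income) − rank(savings): -3, 5, 7, 2, -6, -1, -6, 2; Σd² = 164
ρ = 1 − 6Σd² / [n(n²−1)] = 1 − 6×164 / (8×63) = 1 − 984/504 ≈ -0.952

-0.952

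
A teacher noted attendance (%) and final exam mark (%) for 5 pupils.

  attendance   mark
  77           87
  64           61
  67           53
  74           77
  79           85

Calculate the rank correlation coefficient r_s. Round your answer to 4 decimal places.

0.8000

Rank attendance: 4, 1, 2, 3, 5
Rank mark: 5, 2, 1, 3, 4
d = rank(attendance) − rank(mark): -1, -1, 1, 0, 1; Σd² = 4
ρ = 1 − 6Σd² / [n(n²−1)] = 1 − 6×4 / (5×24) = 1 − 24/120 ≈ 0.8000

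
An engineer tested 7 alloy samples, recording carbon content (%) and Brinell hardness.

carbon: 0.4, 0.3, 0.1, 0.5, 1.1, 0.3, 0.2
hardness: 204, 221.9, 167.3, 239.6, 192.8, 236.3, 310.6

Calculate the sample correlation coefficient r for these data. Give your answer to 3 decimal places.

n = 7, Σx = 2.9, Σy = 1572.5, Σx² = 1.85, Σy² = 365734.95, Σxy = 629.79
nΣxy − ΣxΣy = 4408.53 − 4560.25 = -151.72
nΣx² − (Σx)² = 12.95 − 8.41 = 4.54; nΣy² − (Σy)² = 2560144.65 − 2472756.25 = 87388.4
r = -151.72 / √(4.54 × 87388.4) = -151.72 / 629.8757 ≈ -0.241

-0.241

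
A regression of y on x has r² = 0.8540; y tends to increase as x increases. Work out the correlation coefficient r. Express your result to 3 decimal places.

|r| = √0.8540 = 0.924
The association is positive, so r = 0.924.

0.924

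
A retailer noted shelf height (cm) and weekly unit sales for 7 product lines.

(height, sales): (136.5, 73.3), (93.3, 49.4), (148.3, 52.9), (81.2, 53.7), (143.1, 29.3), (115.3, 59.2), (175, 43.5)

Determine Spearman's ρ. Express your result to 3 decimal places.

Rank height: 4, 2, 6, 1, 5, 3, 7
Rank sales: 7, 3, 4, 5, 1, 6, 2
d = rank(height) − rank(sales): -3, -1, 2, -4, 4, -3, 5; Σd² = 80
ρ = 1 − 6Σd² / [n(n²−1)] = 1 − 6×80 / (7×48) = 1 − 480/336 ≈ -0.429

-0.429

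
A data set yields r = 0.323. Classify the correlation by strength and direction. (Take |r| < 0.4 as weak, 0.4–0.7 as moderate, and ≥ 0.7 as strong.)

weak positive

r = 0.323 > 0 so the relationship is positive.
|r| = 0.323, which falls in the weak range.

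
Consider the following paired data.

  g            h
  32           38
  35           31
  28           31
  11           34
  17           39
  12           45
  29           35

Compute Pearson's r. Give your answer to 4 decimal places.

n = 7, Σg = 164, Σh = 253, Σg² = 4428, Σh² = 9293, Σgh = 5761
nΣgh − ΣgΣh = 40327 − 41492 = -1165
nΣg² − (Σg)² = 30996 − 26896 = 4100; nΣh² − (Σh)² = 65051 − 64009 = 1042
r = -1165 / √(4100 × 1042) = -1165 / 2066.9301 ≈ -0.5636

-0.5636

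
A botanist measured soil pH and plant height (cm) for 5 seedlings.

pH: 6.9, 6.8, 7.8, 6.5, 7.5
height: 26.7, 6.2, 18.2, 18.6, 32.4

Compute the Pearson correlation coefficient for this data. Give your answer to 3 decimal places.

n = 5, Σx = 35.5, Σy = 102.1, Σx² = 253.19, Σy² = 2478.29, Σxy = 732.25
nΣxy − ΣxΣy = 3661.25 − 3624.55 = 36.7
nΣx² − (Σx)² = 1265.95 − 1260.25 = 5.7; nΣy² − (Σy)² = 12391.45 − 10424.41 = 1967.04
r = 36.7 / √(5.7 × 1967.04) = 36.7 / 105.8873 ≈ 0.347

0.347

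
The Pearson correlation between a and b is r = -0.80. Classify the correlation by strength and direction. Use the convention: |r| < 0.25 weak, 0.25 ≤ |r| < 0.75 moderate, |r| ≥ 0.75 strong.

strong negative

r = -0.80 < 0 so the relationship is negative.
|r| = 0.80, which falls in the strong range.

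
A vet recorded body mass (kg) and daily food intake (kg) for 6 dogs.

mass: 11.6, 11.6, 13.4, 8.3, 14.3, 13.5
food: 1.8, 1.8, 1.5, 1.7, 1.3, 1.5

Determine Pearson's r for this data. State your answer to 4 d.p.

n = 6, Σx = 72.7, Σy = 9.6, Σx² = 904.31, Σy² = 15.56, Σxy = 114.81
nΣxy − ΣxΣy = 688.86 − 697.92 = -9.06
nΣx² − (Σx)² = 5425.86 − 5285.29 = 140.57; nΣy² − (Σy)² = 93.36 − 92.16 = 1.2
r = -9.06 / √(140.57 × 1.2) = -9.06 / 12.9878 ≈ -0.6976

-0.6976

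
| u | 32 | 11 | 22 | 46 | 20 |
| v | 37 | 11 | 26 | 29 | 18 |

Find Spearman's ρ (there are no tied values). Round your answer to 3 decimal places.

0.900

Rank u: 4, 1, 3, 5, 2
Rank v: 5, 1, 3, 4, 2
d = rank(u) − rank(v): -1, 0, 0, 1, 0; Σd² = 2
ρ = 1 − 6Σd² / [n(n²−1)] = 1 − 6×2 / (5×24) = 1 − 12/120 ≈ 0.900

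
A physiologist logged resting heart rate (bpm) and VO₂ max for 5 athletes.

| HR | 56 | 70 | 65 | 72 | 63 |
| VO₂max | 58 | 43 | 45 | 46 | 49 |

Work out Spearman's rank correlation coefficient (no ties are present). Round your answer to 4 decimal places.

Rank HR: 1, 4, 3, 5, 2
Rank VO₂max: 5, 1, 2, 3, 4
d = rank(HR) − rank(VO₂max): -4, 3, 1, 2, -2; Σd² = 34
ρ = 1 − 6Σd² / [n(n²−1)] = 1 − 6×34 / (5×24) = 1 − 204/120 ≈ -0.7000

-0.7000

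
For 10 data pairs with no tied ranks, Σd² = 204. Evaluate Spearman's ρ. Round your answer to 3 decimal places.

-0.236

ρ = 1 − 6Σd² / [n(n²−1)] = 1 − 6×204 / (10×99)
  = 1 − 1224/990 = 1 − 1.2364 ≈ -0.236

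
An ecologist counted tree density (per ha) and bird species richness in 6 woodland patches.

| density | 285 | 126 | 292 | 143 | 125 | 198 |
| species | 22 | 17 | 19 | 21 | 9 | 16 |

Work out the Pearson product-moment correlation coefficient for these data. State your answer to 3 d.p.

0.550

n = 6, Σx = 1169, Σy = 104, Σx² = 257643, Σy² = 1912, Σxy = 21256
nΣxy − ΣxΣy = 127536 − 121576 = 5960
nΣx² − (Σx)² = 1545858 − 1366561 = 179297; nΣy² − (Σy)² = 11472 − 10816 = 656
r = 5960 / √(179297 × 656) = 5960 / 10845.2216 ≈ 0.550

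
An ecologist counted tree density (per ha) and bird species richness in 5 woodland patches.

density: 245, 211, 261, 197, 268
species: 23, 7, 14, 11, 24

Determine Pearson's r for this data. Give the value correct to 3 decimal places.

n = 5, Σx = 1182, Σy = 79, Σx² = 283300, Σy² = 1471, Σxy = 19365
nΣxy − ΣxΣy = 96825 − 93378 = 3447
nΣx² − (Σx)² = 1416500 − 1397124 = 19376; nΣy² − (Σy)² = 7355 − 6241 = 1114
r = 3447 / √(19376 × 1114) = 3447 / 4645.9514 ≈ 0.742

0.742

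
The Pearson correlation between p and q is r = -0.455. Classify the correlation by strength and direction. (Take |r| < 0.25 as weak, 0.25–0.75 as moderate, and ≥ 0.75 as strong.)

r = -0.455 < 0 so the relationship is negative.
|r| = 0.455, which falls in the moderate range.

moderate negative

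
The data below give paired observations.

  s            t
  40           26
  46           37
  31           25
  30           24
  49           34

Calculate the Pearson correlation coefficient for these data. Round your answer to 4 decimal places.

n = 5, Σs = 196, Σt = 146, Σs² = 7978, Σt² = 4402, Σst = 5903
nΣst − ΣsΣt = 29515 − 28616 = 899
nΣs² − (Σs)² = 39890 − 38416 = 1474; nΣt² − (Σt)² = 22010 − 21316 = 694
r = 899 / √(1474 × 694) = 899 / 1011.4129 ≈ 0.8889

0.8889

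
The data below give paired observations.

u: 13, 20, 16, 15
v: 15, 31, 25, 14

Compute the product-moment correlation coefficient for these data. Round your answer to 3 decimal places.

n = 4, Σu = 64, Σv = 85, Σu² = 1050, Σv² = 2007, Σuv = 1425
nΣuv − ΣuΣv = 5700 − 5440 = 260
nΣu² − (Σu)² = 4200 − 4096 = 104; nΣv² − (Σv)² = 8028 − 7225 = 803
r = 260 / √(104 × 803) = 260 / 288.9844 ≈ 0.900

0.900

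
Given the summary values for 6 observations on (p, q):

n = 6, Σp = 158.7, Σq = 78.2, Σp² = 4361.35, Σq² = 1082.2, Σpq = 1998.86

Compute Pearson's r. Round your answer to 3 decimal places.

r = (nΣpq − ΣpΣq) / √[(nΣp² − (Σp)²)(nΣq² − (Σq)²)]
Numerator: 6×1998.86 − 158.7×78.2 = -417.18
Denominator: √[(26168.1 − 25185.69)(6493.2 − 6115.24)] = √[982.41 × 377.96] = 609.3535
r = -417.18 / 609.3535 ≈ -0.685

-0.685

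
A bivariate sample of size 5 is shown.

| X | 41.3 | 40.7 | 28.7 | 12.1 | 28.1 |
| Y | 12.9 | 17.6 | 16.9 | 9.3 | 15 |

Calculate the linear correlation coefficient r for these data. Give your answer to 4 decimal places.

0.6515

n = 5, ΣX = 150.9, ΣY = 71.7, ΣX² = 5121.89, ΣY² = 1073.27, ΣXY = 2268.15
nΣXY − ΣXΣY = 11340.75 − 10819.53 = 521.22
nΣX² − (ΣX)² = 25609.45 − 22770.81 = 2838.64; nΣY² − (ΣY)² = 5366.35 − 5140.89 = 225.46
r = 521.22 / √(2838.64 × 225.46) = 521.22 / 799.9999 ≈ 0.6515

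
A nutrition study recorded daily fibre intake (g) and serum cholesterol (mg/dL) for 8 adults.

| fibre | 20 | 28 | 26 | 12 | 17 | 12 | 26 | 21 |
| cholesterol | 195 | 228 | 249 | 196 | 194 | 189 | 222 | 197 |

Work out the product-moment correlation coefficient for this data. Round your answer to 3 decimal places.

n = 8, Σx = 162, Σy = 1670, Σx² = 3554, Σy² = 351876, Σxy = 34585
nΣxy − ΣxΣy = 276680 − 270540 = 6140
nΣx² − (Σx)² = 28432 − 26244 = 2188; nΣy² − (Σy)² = 2815008 − 2788900 = 26108
r = 6140 / √(2188 × 26108) = 6140 / 7558.0622 ≈ 0.812

0.812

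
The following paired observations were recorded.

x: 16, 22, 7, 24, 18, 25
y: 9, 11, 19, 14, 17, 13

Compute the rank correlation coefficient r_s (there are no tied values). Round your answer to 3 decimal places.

Rank x: 2, 4, 1, 5, 3, 6
Rank y: 1, 2, 6, 4, 5, 3
d = rank(x) − rank(y): 1, 2, -5, 1, -2, 3; Σd² = 44
ρ = 1 − 6Σd² / [n(n²−1)] = 1 − 6×44 / (6×35) = 1 − 264/210 ≈ -0.257

-0.257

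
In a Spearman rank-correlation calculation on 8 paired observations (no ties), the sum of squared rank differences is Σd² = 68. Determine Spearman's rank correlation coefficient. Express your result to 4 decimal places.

ρ = 1 − 6Σd² / [n(n²−1)] = 1 − 6×68 / (8×63)
  = 1 − 408/504 = 1 − 0.80952 ≈ 0.1905

0.1905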